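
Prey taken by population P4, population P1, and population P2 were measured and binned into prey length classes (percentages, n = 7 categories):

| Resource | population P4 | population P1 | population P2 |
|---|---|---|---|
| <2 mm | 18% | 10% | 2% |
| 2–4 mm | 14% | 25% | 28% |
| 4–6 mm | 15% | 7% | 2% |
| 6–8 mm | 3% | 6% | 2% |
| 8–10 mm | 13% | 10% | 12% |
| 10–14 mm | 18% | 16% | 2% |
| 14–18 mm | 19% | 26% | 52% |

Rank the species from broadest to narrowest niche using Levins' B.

Convert percentages to proportions (divide by 100).
Σp_P4ᵢ² = 0.18² + 0.14² + 0.15² + 0.03² + 0.13² + 0.18² + 0.19² = 0.0324 + 0.0196 + 0.0225 + 0.0009 + 0.0169 + 0.0324 + 0.0361 = 0.1608
B_P4 = 1 / 0.1608 = 6.2189
Σp_P1ᵢ² = 0.10² + 0.25² + 0.07² + 0.06² + 0.10² + 0.16² + 0.26² = 0.0100 + 0.0625 + 0.0049 + 0.0036 + 0.0100 + 0.0256 + 0.0676 = 0.1842
B_P1 = 1 / 0.1842 = 5.4289
Σp_P2ᵢ² = 0.02² + 0.28² + 0.02² + 0.02² + 0.12² + 0.02² + 0.52² = 0.0004 + 0.0784 + 0.0004 + 0.0004 + 0.0144 + 0.0004 + 0.2704 = 0.3648
B_P2 = 1 / 0.3648 = 2.7412
Ranking by B (broadest → narrowest): population P4 (6.22) > population P1 (5.43) > population P2 (2.74)

population P4 > population P1 > population P2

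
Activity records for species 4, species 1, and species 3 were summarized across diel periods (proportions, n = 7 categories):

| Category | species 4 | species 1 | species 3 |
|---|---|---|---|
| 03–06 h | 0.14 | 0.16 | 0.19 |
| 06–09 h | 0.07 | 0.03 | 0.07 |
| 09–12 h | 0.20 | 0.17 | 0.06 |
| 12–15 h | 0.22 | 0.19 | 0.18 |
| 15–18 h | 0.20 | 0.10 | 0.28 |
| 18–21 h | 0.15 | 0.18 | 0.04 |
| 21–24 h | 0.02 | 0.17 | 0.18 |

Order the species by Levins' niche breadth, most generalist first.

Σp_4ᵢ² = 0.14² + 0.07² + 0.20² + 0.22² + 0.20² + 0.15² + 0.02² = 0.0196 + 0.0049 + 0.0400 + 0.0484 + 0.0400 + 0.0225 + 0.0004 = 0.1758
B_4 = 1 / 0.1758 = 5.6883
Σp_1ᵢ² = 0.16² + 0.03² + 0.17² + 0.19² + 0.10² + 0.18² + 0.17² = 0.0256 + 0.0009 + 0.0289 + 0.0361 + 0.0100 + 0.0324 + 0.0289 = 0.1628
B_1 = 1 / 0.1628 = 6.1425
Σp_3ᵢ² = 0.19² + 0.07² + 0.06² + 0.18² + 0.28² + 0.04² + 0.18² = 0.0361 + 0.0049 + 0.0036 + 0.0324 + 0.0784 + 0.0016 + 0.0324 = 0.1894
B_3 = 1 / 0.1894 = 5.2798
Ranking by B (broadest → narrowest): species 1 (6.14) > species 4 (5.69) > species 3 (5.28)

species 1 > species 4 > species 3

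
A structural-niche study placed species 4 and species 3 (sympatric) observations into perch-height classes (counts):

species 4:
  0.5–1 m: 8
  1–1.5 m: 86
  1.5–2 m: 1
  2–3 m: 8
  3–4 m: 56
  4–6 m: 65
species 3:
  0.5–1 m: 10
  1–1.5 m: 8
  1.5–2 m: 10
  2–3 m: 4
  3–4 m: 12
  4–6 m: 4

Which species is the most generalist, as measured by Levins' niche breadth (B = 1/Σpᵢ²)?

Proportions for species 4 (n=224): 8/224=0.0357, 86/224=0.3839, 1/224=0.0045, 8/224=0.0357, 56/224=0.2500, 65/224=0.2902
Proportions for species 3 (n=48): 10/48=0.2083, 8/48=0.1667, 10/48=0.2083, 4/48=0.0833, 12/48=0.2500, 4/48=0.0833
Σp_4ᵢ² = 0.0357² + 0.3839² + 0.0045² + 0.0357² + 0.2500² + 0.2902² = 0.001274 + 0.147379 + 0.000020 + 0.001274 + 0.062500 + 0.084216 = 0.296663
B_4 = 1 / 0.296663 = 3.3708
Σp_3ᵢ² = 0.2083² + 0.1667² + 0.2083² + 0.0833² + 0.2500² + 0.0833² = 0.043389 + 0.027789 + 0.043389 + 0.006939 + 0.062500 + 0.006939 = 0.190945
B_3 = 1 / 0.190945 = 5.2371
Highest B → broadest niche (most generalist): species 3 (B = 5.24).

species 3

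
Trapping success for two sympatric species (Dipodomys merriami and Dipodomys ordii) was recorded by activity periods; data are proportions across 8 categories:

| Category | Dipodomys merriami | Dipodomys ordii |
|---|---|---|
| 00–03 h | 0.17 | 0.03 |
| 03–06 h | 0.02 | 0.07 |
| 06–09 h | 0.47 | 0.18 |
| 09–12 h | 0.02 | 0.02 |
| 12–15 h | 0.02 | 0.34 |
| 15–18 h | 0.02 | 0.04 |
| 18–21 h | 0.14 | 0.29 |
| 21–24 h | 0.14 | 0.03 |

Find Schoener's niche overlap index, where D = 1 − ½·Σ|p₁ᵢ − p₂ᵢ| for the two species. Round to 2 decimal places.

Σ|p₁ᵢ − p₂ᵢ| = 0.14 + 0.05 + 0.29 + 0.00 + 0.32 + 0.02 + 0.15 + 0.11 = 1.08
D = 1 − ½ × 1.08 = 1 − 0.540 = 0.4600

0.46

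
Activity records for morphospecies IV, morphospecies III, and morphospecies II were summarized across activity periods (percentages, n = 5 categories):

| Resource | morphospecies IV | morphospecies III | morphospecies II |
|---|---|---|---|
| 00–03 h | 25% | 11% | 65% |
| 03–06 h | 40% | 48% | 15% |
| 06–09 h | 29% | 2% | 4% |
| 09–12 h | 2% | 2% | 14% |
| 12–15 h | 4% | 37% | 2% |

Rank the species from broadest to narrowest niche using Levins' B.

Convert percentages to proportions (divide by 100).
Σp_IVᵢ² = 0.25² + 0.40² + 0.29² + 0.02² + 0.04² = 0.0625 + 0.1600 + 0.0841 + 0.0004 + 0.0016 = 0.3086
B_IV = 1 / 0.3086 = 3.2404
Σp_IIIᵢ² = 0.11² + 0.48² + 0.02² + 0.02² + 0.37² = 0.0121 + 0.2304 + 0.0004 + 0.0004 + 0.1369 = 0.3802
B_III = 1 / 0.3802 = 2.6302
Σp_IIᵢ² = 0.65² + 0.15² + 0.04² + 0.14² + 0.02² = 0.4225 + 0.0225 + 0.0016 + 0.0196 + 0.0004 = 0.4666
B_II = 1 / 0.4666 = 2.1432
Ranking by B (broadest → narrowest): morphospecies IV (3.24) > morphospecies III (2.63) > morphospecies II (2.14)

morphospecies IV > morphospecies III > morphospecies II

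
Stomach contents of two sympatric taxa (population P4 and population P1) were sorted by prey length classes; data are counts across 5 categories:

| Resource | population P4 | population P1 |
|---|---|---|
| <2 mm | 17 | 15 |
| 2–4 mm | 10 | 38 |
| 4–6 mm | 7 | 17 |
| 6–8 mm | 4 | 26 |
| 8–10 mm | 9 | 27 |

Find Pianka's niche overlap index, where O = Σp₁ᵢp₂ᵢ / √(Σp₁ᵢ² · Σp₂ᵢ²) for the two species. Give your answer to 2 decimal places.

0.82

Proportions for population P4 (n=47): 17/47=0.3617, 10/47=0.2128, 7/47=0.1489, 4/47=0.0851, 9/47=0.1915
Proportions for population P1 (n=123): 15/123=0.1220, 38/123=0.3089, 17/123=0.1382, 26/123=0.2114, 27/123=0.2195
Σ p₁ᵢp₂ᵢ = 0.044127 + 0.065734 + 0.020578 + 0.017990 + 0.042034 = 0.190463
Σp_1ᵢ² = 0.3617² + 0.2128² + 0.1489² + 0.0851² + 0.1915² = 0.130827 + 0.045284 + 0.022171 + 0.007242 + 0.036672 = 0.242196
Σp_2ᵢ² = 0.1220² + 0.3089² + 0.1382² + 0.2114² + 0.2195² = 0.014884 + 0.095419 + 0.019099 + 0.044690 + 0.048180 = 0.222272
O = 0.190463 / √(0.242196 × 0.222272) = 0.190463 / 0.2320202 = 0.8209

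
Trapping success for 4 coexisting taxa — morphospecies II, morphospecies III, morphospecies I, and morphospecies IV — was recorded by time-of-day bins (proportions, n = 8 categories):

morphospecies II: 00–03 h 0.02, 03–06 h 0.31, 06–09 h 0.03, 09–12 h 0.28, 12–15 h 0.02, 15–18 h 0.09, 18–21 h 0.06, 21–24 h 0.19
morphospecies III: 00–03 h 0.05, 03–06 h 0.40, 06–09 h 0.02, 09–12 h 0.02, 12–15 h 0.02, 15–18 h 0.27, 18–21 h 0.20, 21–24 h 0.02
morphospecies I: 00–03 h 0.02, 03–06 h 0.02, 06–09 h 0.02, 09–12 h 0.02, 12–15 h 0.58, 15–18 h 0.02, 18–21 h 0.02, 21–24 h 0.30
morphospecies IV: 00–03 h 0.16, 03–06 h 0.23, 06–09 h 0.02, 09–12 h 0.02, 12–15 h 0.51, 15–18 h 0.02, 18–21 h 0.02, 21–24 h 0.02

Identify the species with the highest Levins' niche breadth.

Σp_IIᵢ² = 0.02² + 0.31² + 0.03² + 0.28² + 0.02² + 0.09² + 0.06² + 0.19² = 0.0004 + 0.0961 + 0.0009 + 0.0784 + 0.0004 + 0.0081 + 0.0036 + 0.0361 = 0.2240
B_II = 1 / 0.2240 = 4.4643
Σp_IIIᵢ² = 0.05² + 0.40² + 0.02² + 0.02² + 0.02² + 0.27² + 0.20² + 0.02² = 0.0025 + 0.1600 + 0.0004 + 0.0004 + 0.0004 + 0.0729 + 0.0400 + 0.0004 = 0.2770
B_III = 1 / 0.2770 = 3.6101
Σp_Iᵢ² = 0.02² + 0.02² + 0.02² + 0.02² + 0.58² + 0.02² + 0.02² + 0.30² = 0.0004 + 0.0004 + 0.0004 + 0.0004 + 0.3364 + 0.0004 + 0.0004 + 0.0900 = 0.4288
B_I = 1 / 0.4288 = 2.3321
Σp_IVᵢ² = 0.16² + 0.23² + 0.02² + 0.02² + 0.51² + 0.02² + 0.02² + 0.02² = 0.0256 + 0.0529 + 0.0004 + 0.0004 + 0.2601 + 0.0004 + 0.0004 + 0.0004 = 0.3406
B_IV = 1 / 0.3406 = 2.9360
Highest B → broadest niche (most generalist): morphospecies II (B = 4.46).

morphospecies II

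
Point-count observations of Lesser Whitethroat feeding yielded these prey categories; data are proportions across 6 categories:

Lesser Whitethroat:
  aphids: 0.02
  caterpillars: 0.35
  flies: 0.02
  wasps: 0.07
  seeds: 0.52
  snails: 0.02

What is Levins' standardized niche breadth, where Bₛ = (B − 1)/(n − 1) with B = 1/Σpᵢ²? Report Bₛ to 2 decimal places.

Σpᵢ² = 0.02² + 0.35² + 0.02² + 0.07² + 0.52² + 0.02² = 0.0004 + 0.1225 + 0.0004 + 0.0049 + 0.2704 + 0.0004 = 0.3990
B = 1 / 0.3990 = 2.5063
Bₛ = (B − 1)/(n − 1) = (2.5063 − 1)/(6 − 1) = 1.5063/5 = 0.3013

0.30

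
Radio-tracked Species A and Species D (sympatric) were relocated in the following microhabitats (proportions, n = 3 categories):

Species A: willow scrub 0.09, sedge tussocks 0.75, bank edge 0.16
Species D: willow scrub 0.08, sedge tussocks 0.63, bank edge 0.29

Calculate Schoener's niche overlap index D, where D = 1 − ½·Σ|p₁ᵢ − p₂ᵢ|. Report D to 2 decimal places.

0.87

Σ|p₁ᵢ − p₂ᵢ| = 0.01 + 0.12 + 0.13 = 0.26
D = 1 − ½ × 0.26 = 1 − 0.130 = 0.8700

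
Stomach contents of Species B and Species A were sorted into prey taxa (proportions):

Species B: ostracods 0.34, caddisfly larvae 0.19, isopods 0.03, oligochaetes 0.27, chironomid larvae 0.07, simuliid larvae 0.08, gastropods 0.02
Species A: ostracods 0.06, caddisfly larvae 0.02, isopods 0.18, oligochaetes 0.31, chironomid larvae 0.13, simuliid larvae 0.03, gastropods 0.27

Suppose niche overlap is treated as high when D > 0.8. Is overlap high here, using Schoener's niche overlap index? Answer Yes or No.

No

Σ|p₁ᵢ − p₂ᵢ| = 0.28 + 0.17 + 0.15 + 0.04 + 0.06 + 0.05 + 0.25 = 1.00
D = 1 − ½ × 1.00 = 1 − 0.500 = 0.5000
D = 0.5000 < 0.8 → No.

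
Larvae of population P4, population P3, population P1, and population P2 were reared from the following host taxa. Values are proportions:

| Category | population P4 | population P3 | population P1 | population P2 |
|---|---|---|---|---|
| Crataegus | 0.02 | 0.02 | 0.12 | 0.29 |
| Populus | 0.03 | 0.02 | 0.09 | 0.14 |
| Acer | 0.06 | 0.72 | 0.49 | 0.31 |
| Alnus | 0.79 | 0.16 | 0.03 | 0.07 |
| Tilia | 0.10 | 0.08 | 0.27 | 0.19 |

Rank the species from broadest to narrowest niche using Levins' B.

population P2 > population P1 > population P3 > population P4

Σp_P4ᵢ² = 0.02² + 0.03² + 0.06² + 0.79² + 0.10² = 0.0004 + 0.0009 + 0.0036 + 0.6241 + 0.0100 = 0.6390
B_P4 = 1 / 0.6390 = 1.5649
Σp_P3ᵢ² = 0.02² + 0.02² + 0.72² + 0.16² + 0.08² = 0.0004 + 0.0004 + 0.5184 + 0.0256 + 0.0064 = 0.5512
B_P3 = 1 / 0.5512 = 1.8142
Σp_P1ᵢ² = 0.12² + 0.09² + 0.49² + 0.03² + 0.27² = 0.0144 + 0.0081 + 0.2401 + 0.0009 + 0.0729 = 0.3364
B_P1 = 1 / 0.3364 = 2.9727
Σp_P2ᵢ² = 0.29² + 0.14² + 0.31² + 0.07² + 0.19² = 0.0841 + 0.0196 + 0.0961 + 0.0049 + 0.0361 = 0.2408
B_P2 = 1 / 0.2408 = 4.1528
Ranking by B (broadest → narrowest): population P2 (4.15) > population P1 (2.97) > population P3 (1.81) > population P4 (1.56)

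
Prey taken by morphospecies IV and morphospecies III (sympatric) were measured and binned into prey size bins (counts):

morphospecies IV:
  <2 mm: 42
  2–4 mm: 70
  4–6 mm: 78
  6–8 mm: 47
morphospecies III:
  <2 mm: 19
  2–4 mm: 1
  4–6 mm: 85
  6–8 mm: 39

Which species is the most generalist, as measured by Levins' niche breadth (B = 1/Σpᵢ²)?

morphospecies IV

Proportions for morphospecies IV (n=237): 42/237=0.1772, 70/237=0.2954, 78/237=0.3291, 47/237=0.1983
Proportions for morphospecies III (n=144): 19/144=0.1319, 1/144=0.0069, 85/144=0.5903, 39/144=0.2708
Σp_IVᵢ² = 0.1772² + 0.2954² + 0.3291² + 0.1983² = 0.031400 + 0.087261 + 0.108307 + 0.039323 = 0.266291
B_IV = 1 / 0.266291 = 3.7553
Σp_IIIᵢ² = 0.1319² + 0.0069² + 0.5903² + 0.2708² = 0.017398 + 0.000048 + 0.348454 + 0.073333 = 0.439233
B_III = 1 / 0.439233 = 2.2767
Highest B → broadest niche (most generalist): morphospecies IV (B = 3.76).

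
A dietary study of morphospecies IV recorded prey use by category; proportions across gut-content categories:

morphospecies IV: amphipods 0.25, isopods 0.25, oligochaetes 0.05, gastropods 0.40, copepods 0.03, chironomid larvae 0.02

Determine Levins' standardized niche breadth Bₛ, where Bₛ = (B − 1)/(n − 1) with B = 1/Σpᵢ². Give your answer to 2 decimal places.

Σpᵢ² = 0.25² + 0.25² + 0.05² + 0.40² + 0.03² + 0.02² = 0.0625 + 0.0625 + 0.0025 + 0.1600 + 0.0009 + 0.0004 = 0.2888
B = 1 / 0.2888 = 3.4626
Bₛ = (B − 1)/(n − 1) = (3.4626 − 1)/(6 − 1) = 2.4626/5 = 0.4925

0.49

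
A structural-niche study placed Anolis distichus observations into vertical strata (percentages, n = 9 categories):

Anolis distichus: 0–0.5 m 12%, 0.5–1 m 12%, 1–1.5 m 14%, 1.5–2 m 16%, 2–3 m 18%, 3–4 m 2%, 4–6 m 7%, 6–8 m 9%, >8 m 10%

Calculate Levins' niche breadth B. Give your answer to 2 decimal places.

7.70

Convert percentages to proportions (divide by 100).
Σpᵢ² = 0.12² + 0.12² + 0.14² + 0.16² + 0.18² + 0.02² + 0.07² + 0.09² + 0.10² = 0.0144 + 0.0144 + 0.0196 + 0.0256 + 0.0324 + 0.0004 + 0.0049 + 0.0081 + 0.0100 = 0.1298
B = 1 / 0.1298 = 7.7042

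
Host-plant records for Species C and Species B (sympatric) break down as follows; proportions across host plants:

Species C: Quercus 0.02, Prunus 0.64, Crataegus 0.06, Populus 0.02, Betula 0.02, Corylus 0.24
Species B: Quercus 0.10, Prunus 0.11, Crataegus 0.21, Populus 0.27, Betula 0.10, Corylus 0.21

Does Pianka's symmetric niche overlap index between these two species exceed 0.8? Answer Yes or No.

Σ p₁ᵢp₂ᵢ = 0.0020 + 0.0704 + 0.0126 + 0.0054 + 0.0020 + 0.0504 = 0.1428
Σp_1ᵢ² = 0.02² + 0.64² + 0.06² + 0.02² + 0.02² + 0.24² = 0.0004 + 0.4096 + 0.0036 + 0.0004 + 0.0004 + 0.0576 = 0.4720
Σp_2ᵢ² = 0.10² + 0.11² + 0.21² + 0.27² + 0.10² + 0.21² = 0.0100 + 0.0121 + 0.0441 + 0.0729 + 0.0100 + 0.0441 = 0.1932
O = 0.1428 / √(0.4720 × 0.1932) = 0.1428 / 0.30198 = 0.4729
O = 0.4729 < 0.8 → No.

No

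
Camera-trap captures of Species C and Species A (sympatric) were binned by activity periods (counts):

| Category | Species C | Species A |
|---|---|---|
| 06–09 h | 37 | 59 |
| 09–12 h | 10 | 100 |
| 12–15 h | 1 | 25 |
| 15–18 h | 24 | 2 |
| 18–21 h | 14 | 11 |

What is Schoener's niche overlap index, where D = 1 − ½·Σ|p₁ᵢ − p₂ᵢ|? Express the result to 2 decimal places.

Proportions for Species C (n=86): 37/86=0.4302, 10/86=0.1163, 1/86=0.0116, 24/86=0.2791, 14/86=0.1628
Proportions for Species A (n=197): 59/197=0.2995, 100/197=0.5076, 25/197=0.1269, 2/197=0.0102, 11/197=0.0558
Σ|p₁ᵢ − p₂ᵢ| = 0.1307 + 0.3913 + 0.1153 + 0.2689 + 0.1070 = 1.0132
D = 1 − ½ × 1.0132 = 1 − 0.50660 = 0.49340

0.49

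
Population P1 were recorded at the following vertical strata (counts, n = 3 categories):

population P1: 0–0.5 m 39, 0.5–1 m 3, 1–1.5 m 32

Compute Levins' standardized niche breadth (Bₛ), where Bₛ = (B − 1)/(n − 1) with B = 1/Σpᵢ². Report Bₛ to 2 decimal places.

0.57

Proportions for population P1 (n=74): 39/74=0.5270, 3/74=0.0405, 32/74=0.4324
Σpᵢ² = 0.5270² + 0.0405² + 0.4324² = 0.277729 + 0.001640 + 0.186970 = 0.466339
B = 1 / 0.466339 = 2.1444
Bₛ = (B − 1)/(n − 1) = (2.1444 − 1)/(3 − 1) = 1.1444/2 = 0.5722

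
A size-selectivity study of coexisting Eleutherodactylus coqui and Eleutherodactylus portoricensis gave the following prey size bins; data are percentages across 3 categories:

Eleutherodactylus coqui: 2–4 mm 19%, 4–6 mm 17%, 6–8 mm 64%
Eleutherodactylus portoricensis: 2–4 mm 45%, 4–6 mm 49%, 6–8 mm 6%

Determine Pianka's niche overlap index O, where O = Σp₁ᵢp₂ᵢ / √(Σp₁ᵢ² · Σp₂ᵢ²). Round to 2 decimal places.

Convert percentages to proportions (divide by 100).
Σ p₁ᵢp₂ᵢ = 0.0855 + 0.0833 + 0.0384 = 0.2072
Σp_1ᵢ² = 0.19² + 0.17² + 0.64² = 0.0361 + 0.0289 + 0.4096 = 0.4746
Σp_2ᵢ² = 0.45² + 0.49² + 0.06² = 0.2025 + 0.2401 + 0.0036 = 0.4462
O = 0.2072 / √(0.4746 × 0.4462) = 0.2072 / 0.46018 = 0.4503

0.45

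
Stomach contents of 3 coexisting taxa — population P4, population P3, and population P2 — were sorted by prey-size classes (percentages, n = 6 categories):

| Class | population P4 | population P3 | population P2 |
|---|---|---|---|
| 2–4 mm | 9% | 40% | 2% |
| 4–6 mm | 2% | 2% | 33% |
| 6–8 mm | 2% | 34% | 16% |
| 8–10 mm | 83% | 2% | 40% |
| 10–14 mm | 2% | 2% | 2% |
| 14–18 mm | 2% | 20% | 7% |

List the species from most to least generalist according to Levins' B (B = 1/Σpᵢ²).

Convert percentages to proportions (divide by 100).
Σp_P4ᵢ² = 0.09² + 0.02² + 0.02² + 0.83² + 0.02² + 0.02² = 0.0081 + 0.0004 + 0.0004 + 0.6889 + 0.0004 + 0.0004 = 0.6986
B_P4 = 1 / 0.6986 = 1.4314
Σp_P3ᵢ² = 0.40² + 0.02² + 0.34² + 0.02² + 0.02² + 0.20² = 0.1600 + 0.0004 + 0.1156 + 0.0004 + 0.0004 + 0.0400 = 0.3168
B_P3 = 1 / 0.3168 = 3.1566
Σp_P2ᵢ² = 0.02² + 0.33² + 0.16² + 0.40² + 0.02² + 0.07² = 0.0004 + 0.1089 + 0.0256 + 0.1600 + 0.0004 + 0.0049 = 0.3002
B_P2 = 1 / 0.3002 = 3.3311
Ranking by B (broadest → narrowest): population P2 (3.33) > population P3 (3.16) > population P4 (1.43)

population P2 > population P3 > population P4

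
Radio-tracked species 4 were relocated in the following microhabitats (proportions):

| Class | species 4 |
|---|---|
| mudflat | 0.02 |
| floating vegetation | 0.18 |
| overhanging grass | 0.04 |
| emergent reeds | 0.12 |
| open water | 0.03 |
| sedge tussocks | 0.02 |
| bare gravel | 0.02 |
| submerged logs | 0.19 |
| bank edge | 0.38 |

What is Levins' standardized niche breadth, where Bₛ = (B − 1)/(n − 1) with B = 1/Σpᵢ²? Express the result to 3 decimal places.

0.416

Σpᵢ² = 0.02² + 0.18² + 0.04² + 0.12² + 0.03² + 0.02² + 0.02² + 0.19² + 0.38² = 0.0004 + 0.0324 + 0.0016 + 0.0144 + 0.0009 + 0.0004 + 0.0004 + 0.0361 + 0.1444 = 0.2310
B = 1 / 0.2310 = 4.32900
Bₛ = (B − 1)/(n − 1) = (4.32900 − 1)/(9 − 1) = 3.32900/8 = 0.41613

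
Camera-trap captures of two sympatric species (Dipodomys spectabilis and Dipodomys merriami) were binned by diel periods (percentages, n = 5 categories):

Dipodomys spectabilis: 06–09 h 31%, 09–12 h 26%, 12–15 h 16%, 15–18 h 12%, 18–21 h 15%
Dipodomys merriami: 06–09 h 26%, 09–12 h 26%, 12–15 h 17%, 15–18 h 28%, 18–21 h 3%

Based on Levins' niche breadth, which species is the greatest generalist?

Dipodomys spectabilis

Convert percentages to proportions (divide by 100).
Σp_specᵢ² = 0.31² + 0.26² + 0.16² + 0.12² + 0.15² = 0.0961 + 0.0676 + 0.0256 + 0.0144 + 0.0225 = 0.2262
B_spec = 1 / 0.2262 = 4.4209
Σp_merrᵢ² = 0.26² + 0.26² + 0.17² + 0.28² + 0.03² = 0.0676 + 0.0676 + 0.0289 + 0.0784 + 0.0009 = 0.2434
B_merr = 1 / 0.2434 = 4.1085
Highest B → broadest niche (most generalist): Dipodomys spectabilis (B = 4.42).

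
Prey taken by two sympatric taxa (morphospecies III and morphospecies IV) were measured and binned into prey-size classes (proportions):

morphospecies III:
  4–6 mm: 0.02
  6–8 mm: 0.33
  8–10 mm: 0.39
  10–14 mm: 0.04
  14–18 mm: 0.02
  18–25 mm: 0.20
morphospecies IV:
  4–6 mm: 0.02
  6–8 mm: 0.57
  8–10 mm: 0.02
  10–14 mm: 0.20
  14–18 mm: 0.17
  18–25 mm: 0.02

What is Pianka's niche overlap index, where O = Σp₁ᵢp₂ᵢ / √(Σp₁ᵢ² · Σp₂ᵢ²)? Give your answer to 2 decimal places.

Σ p₁ᵢp₂ᵢ = 0.0004 + 0.1881 + 0.0078 + 0.0080 + 0.0034 + 0.0040 = 0.2117
Σp_1ᵢ² = 0.02² + 0.33² + 0.39² + 0.04² + 0.02² + 0.20² = 0.0004 + 0.1089 + 0.1521 + 0.0016 + 0.0004 + 0.0400 = 0.3034
Σp_2ᵢ² = 0.02² + 0.57² + 0.02² + 0.20² + 0.17² + 0.02² = 0.0004 + 0.3249 + 0.0004 + 0.0400 + 0.0289 + 0.0004 = 0.3950
O = 0.2117 / √(0.3034 × 0.3950) = 0.2117 / 0.34618 = 0.6115

0.61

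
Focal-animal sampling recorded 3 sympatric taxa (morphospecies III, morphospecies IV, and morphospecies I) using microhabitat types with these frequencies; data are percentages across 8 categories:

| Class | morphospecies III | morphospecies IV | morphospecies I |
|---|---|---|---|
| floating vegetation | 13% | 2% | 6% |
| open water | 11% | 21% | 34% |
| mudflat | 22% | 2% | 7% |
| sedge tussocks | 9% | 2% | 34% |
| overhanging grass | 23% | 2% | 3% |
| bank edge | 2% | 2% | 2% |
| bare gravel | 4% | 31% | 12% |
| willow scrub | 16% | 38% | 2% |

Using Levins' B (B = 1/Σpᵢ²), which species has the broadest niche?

morphospecies III

Convert percentages to proportions (divide by 100).
Σp_IIIᵢ² = 0.13² + 0.11² + 0.22² + 0.09² + 0.23² + 0.02² + 0.04² + 0.16² = 0.0169 + 0.0121 + 0.0484 + 0.0081 + 0.0529 + 0.0004 + 0.0016 + 0.0256 = 0.1660
B_III = 1 / 0.1660 = 6.0241
Σp_IVᵢ² = 0.02² + 0.21² + 0.02² + 0.02² + 0.02² + 0.02² + 0.31² + 0.38² = 0.0004 + 0.0441 + 0.0004 + 0.0004 + 0.0004 + 0.0004 + 0.0961 + 0.1444 = 0.2866
B_IV = 1 / 0.2866 = 3.4892
Σp_Iᵢ² = 0.06² + 0.34² + 0.07² + 0.34² + 0.03² + 0.02² + 0.12² + 0.02² = 0.0036 + 0.1156 + 0.0049 + 0.1156 + 0.0009 + 0.0004 + 0.0144 + 0.0004 = 0.2558
B_I = 1 / 0.2558 = 3.9093
Highest B → broadest niche (most generalist): morphospecies III (B = 6.02).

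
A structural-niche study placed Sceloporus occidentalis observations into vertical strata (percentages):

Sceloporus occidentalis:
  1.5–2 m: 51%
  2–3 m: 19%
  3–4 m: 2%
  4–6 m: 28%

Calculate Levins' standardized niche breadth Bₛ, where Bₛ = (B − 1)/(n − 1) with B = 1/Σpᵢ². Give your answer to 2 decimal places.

0.56

Convert percentages to proportions (divide by 100).
Σpᵢ² = 0.51² + 0.19² + 0.02² + 0.28² = 0.2601 + 0.0361 + 0.0004 + 0.0784 = 0.3750
B = 1 / 0.3750 = 2.6667
Bₛ = (B − 1)/(n − 1) = (2.6667 − 1)/(4 − 1) = 1.6667/3 = 0.5556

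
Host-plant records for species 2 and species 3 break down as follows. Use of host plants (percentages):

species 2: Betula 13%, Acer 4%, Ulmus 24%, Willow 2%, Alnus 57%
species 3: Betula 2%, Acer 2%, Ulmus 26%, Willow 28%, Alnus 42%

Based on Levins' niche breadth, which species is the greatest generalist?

Convert percentages to proportions (divide by 100).
Σp_2ᵢ² = 0.13² + 0.04² + 0.24² + 0.02² + 0.57² = 0.0169 + 0.0016 + 0.0576 + 0.0004 + 0.3249 = 0.4014
B_2 = 1 / 0.4014 = 2.4913
Σp_3ᵢ² = 0.02² + 0.02² + 0.26² + 0.28² + 0.42² = 0.0004 + 0.0004 + 0.0676 + 0.0784 + 0.1764 = 0.3232
B_3 = 1 / 0.3232 = 3.0941
Highest B → broadest niche (most generalist): species 3 (B = 3.09).

species 3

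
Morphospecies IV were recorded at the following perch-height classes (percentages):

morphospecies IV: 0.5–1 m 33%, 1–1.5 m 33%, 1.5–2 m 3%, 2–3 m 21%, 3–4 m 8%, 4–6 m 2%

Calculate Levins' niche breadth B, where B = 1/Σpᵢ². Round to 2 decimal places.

3.71

Convert percentages to proportions (divide by 100).
Σpᵢ² = 0.33² + 0.33² + 0.03² + 0.21² + 0.08² + 0.02² = 0.1089 + 0.1089 + 0.0009 + 0.0441 + 0.0064 + 0.0004 = 0.2696
B = 1 / 0.2696 = 3.7092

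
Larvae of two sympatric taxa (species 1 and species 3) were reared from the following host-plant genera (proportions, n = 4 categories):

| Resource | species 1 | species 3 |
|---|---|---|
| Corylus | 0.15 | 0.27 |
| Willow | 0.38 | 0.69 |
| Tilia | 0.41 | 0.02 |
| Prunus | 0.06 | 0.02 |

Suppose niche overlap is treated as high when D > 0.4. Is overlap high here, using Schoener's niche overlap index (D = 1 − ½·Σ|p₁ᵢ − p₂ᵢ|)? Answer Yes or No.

Yes

Σ|p₁ᵢ − p₂ᵢ| = 0.12 + 0.31 + 0.39 + 0.04 = 0.86
D = 1 − ½ × 0.86 = 1 − 0.430 = 0.5700
D = 0.5700 > 0.4 → Yes.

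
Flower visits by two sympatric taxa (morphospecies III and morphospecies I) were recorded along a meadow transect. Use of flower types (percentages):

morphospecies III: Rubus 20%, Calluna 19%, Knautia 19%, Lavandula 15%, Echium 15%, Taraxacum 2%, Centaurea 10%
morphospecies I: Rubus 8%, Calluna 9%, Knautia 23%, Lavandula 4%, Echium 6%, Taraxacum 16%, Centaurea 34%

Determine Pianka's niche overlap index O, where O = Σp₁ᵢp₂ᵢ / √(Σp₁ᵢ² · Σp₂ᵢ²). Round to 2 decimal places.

Convert percentages to proportions (divide by 100).
Σ p₁ᵢp₂ᵢ = 0.0160 + 0.0171 + 0.0437 + 0.0060 + 0.0090 + 0.0032 + 0.0340 = 0.1290
Σp_1ᵢ² = 0.20² + 0.19² + 0.19² + 0.15² + 0.15² + 0.02² + 0.10² = 0.0400 + 0.0361 + 0.0361 + 0.0225 + 0.0225 + 0.0004 + 0.0100 = 0.1676
Σp_2ᵢ² = 0.08² + 0.09² + 0.23² + 0.04² + 0.06² + 0.16² + 0.34² = 0.0064 + 0.0081 + 0.0529 + 0.0016 + 0.0036 + 0.0256 + 0.1156 = 0.2138
O = 0.1290 / √(0.1676 × 0.2138) = 0.1290 / 0.18930 = 0.6815

0.68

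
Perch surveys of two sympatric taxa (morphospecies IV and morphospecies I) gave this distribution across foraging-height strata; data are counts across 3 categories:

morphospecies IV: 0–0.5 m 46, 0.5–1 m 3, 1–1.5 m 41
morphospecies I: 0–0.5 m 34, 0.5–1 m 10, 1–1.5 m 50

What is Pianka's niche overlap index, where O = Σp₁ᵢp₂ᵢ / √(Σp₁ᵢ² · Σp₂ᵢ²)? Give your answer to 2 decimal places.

0.96

Proportions for morphospecies IV (n=90): 46/90=0.5111, 3/90=0.0333, 41/90=0.4556
Proportions for morphospecies I (n=94): 34/94=0.3617, 10/94=0.1064, 50/94=0.5319
Σ p₁ᵢp₂ᵢ = 0.184865 + 0.003543 + 0.242334 = 0.430742
Σp_1ᵢ² = 0.5111² + 0.0333² + 0.4556² = 0.261223 + 0.001109 + 0.207571 = 0.469903
Σp_2ᵢ² = 0.3617² + 0.1064² + 0.5319² = 0.130827 + 0.011321 + 0.282918 = 0.425066
O = 0.430742 / √(0.469903 × 0.425066) = 0.430742 / 0.4469226 = 0.9638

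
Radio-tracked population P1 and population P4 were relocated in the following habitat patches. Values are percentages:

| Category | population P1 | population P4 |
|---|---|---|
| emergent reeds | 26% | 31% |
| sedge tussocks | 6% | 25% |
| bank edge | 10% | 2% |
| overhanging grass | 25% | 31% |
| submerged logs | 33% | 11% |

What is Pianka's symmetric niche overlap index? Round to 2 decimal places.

0.81

Convert percentages to proportions (divide by 100).
Σ p₁ᵢp₂ᵢ = 0.0806 + 0.0150 + 0.0020 + 0.0775 + 0.0363 = 0.2114
Σp_1ᵢ² = 0.26² + 0.06² + 0.10² + 0.25² + 0.33² = 0.0676 + 0.0036 + 0.0100 + 0.0625 + 0.1089 = 0.2526
Σp_2ᵢ² = 0.31² + 0.25² + 0.02² + 0.31² + 0.11² = 0.0961 + 0.0625 + 0.0004 + 0.0961 + 0.0121 = 0.2672
O = 0.2114 / √(0.2526 × 0.2672) = 0.2114 / 0.25980 = 0.8137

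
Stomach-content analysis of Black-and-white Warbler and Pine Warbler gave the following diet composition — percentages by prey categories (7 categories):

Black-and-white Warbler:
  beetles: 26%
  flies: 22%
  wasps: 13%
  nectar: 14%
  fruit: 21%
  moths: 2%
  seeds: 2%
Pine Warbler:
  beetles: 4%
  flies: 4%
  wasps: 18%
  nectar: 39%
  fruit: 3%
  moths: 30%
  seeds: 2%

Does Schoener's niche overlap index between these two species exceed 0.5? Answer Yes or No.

Convert percentages to proportions (divide by 100).
Σ|p₁ᵢ − p₂ᵢ| = 0.22 + 0.18 + 0.05 + 0.25 + 0.18 + 0.28 + 0.00 = 1.16
D = 1 − ½ × 1.16 = 1 − 0.580 = 0.4200
D = 0.4200 < 0.5 → No.

No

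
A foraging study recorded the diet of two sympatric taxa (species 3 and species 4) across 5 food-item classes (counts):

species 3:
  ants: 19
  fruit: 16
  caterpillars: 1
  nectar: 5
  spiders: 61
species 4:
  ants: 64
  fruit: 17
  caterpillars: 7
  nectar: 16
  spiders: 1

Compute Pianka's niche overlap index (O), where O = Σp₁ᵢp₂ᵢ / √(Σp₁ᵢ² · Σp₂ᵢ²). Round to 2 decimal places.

0.36

Proportions for species 3 (n=102): 19/102=0.1863, 16/102=0.1569, 1/102=0.0098, 5/102=0.0490, 61/102=0.5980
Proportions for species 4 (n=105): 64/105=0.6095, 17/105=0.1619, 7/105=0.0667, 16/105=0.1524, 1/105=0.0095
Σ p₁ᵢp₂ᵢ = 0.113550 + 0.025402 + 0.000654 + 0.007468 + 0.005681 = 0.152755
Σp_1ᵢ² = 0.1863² + 0.1569² + 0.0098² + 0.0490² + 0.5980² = 0.034708 + 0.024618 + 0.000096 + 0.002401 + 0.357604 = 0.419427
Σp_2ᵢ² = 0.6095² + 0.1619² + 0.0667² + 0.1524² + 0.0095² = 0.371490 + 0.026212 + 0.004449 + 0.023226 + 0.000090 = 0.425467
O = 0.152755 / √(0.419427 × 0.425467) = 0.152755 / 0.4224362 = 0.3616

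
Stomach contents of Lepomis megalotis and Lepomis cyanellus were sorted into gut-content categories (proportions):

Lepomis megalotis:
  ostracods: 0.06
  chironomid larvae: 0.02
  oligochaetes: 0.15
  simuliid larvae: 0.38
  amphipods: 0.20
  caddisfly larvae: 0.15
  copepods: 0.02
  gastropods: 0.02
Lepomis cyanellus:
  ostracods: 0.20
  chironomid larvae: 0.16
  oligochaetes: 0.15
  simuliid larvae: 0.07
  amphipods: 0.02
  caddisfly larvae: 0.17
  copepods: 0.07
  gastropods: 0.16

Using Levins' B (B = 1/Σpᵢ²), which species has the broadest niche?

Lepomis cyanellus

Σp_megaᵢ² = 0.06² + 0.02² + 0.15² + 0.38² + 0.20² + 0.15² + 0.02² + 0.02² = 0.0036 + 0.0004 + 0.0225 + 0.1444 + 0.0400 + 0.0225 + 0.0004 + 0.0004 = 0.2342
B_mega = 1 / 0.2342 = 4.2699
Σp_cyanᵢ² = 0.20² + 0.16² + 0.15² + 0.07² + 0.02² + 0.17² + 0.07² + 0.16² = 0.0400 + 0.0256 + 0.0225 + 0.0049 + 0.0004 + 0.0289 + 0.0049 + 0.0256 = 0.1528
B_cyan = 1 / 0.1528 = 6.5445
Highest B → broadest niche (most generalist): Lepomis cyanellus (B = 6.54).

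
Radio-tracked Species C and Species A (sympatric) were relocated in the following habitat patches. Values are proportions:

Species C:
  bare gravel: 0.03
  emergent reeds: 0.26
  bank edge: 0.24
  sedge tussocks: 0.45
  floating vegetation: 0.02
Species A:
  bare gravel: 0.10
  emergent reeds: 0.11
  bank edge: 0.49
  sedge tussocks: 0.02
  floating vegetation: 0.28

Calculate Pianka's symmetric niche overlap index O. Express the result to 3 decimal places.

Σ p₁ᵢp₂ᵢ = 0.0030 + 0.0286 + 0.1176 + 0.0090 + 0.0056 = 0.1638
Σp_1ᵢ² = 0.03² + 0.26² + 0.24² + 0.45² + 0.02² = 0.0009 + 0.0676 + 0.0576 + 0.2025 + 0.0004 = 0.3290
Σp_2ᵢ² = 0.10² + 0.11² + 0.49² + 0.02² + 0.28² = 0.0100 + 0.0121 + 0.2401 + 0.0004 + 0.0784 = 0.3410
O = 0.1638 / √(0.3290 × 0.3410) = 0.1638 / 0.334946 = 0.48903

0.489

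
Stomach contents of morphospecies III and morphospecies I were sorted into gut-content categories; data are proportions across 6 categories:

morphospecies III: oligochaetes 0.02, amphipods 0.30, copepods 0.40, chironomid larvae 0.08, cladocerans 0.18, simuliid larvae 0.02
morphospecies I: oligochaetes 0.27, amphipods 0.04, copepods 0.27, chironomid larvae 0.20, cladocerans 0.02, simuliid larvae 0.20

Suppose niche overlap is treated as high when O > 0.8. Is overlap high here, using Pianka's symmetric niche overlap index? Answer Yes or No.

Σ p₁ᵢp₂ᵢ = 0.0054 + 0.0120 + 0.1080 + 0.0160 + 0.0036 + 0.0040 = 0.1490
Σp_1ᵢ² = 0.02² + 0.30² + 0.40² + 0.08² + 0.18² + 0.02² = 0.0004 + 0.0900 + 0.1600 + 0.0064 + 0.0324 + 0.0004 = 0.2896
Σp_2ᵢ² = 0.27² + 0.04² + 0.27² + 0.20² + 0.02² + 0.20² = 0.0729 + 0.0016 + 0.0729 + 0.0400 + 0.0004 + 0.0400 = 0.2278
O = 0.1490 / √(0.2896 × 0.2278) = 0.1490 / 0.25685 = 0.5801
O = 0.5801 < 0.8 → No.

No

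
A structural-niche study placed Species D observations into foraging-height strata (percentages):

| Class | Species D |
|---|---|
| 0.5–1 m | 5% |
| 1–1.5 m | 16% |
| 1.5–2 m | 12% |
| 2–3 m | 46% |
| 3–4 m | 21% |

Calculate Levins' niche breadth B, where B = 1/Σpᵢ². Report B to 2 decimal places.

Convert percentages to proportions (divide by 100).
Σpᵢ² = 0.05² + 0.16² + 0.12² + 0.46² + 0.21² = 0.0025 + 0.0256 + 0.0144 + 0.2116 + 0.0441 = 0.2982
B = 1 / 0.2982 = 3.3535

3.35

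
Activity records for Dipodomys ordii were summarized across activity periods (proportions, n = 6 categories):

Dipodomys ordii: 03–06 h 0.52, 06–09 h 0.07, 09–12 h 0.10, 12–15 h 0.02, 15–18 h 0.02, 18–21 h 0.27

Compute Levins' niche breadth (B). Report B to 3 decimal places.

2.786

Σpᵢ² = 0.52² + 0.07² + 0.10² + 0.02² + 0.02² + 0.27² = 0.2704 + 0.0049 + 0.0100 + 0.0004 + 0.0004 + 0.0729 = 0.3590
B = 1 / 0.3590 = 2.78552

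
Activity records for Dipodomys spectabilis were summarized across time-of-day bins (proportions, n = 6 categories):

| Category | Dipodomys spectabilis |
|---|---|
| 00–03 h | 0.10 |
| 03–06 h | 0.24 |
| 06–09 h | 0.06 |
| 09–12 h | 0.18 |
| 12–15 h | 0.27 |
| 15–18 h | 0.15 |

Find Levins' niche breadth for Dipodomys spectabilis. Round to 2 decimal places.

Σpᵢ² = 0.10² + 0.24² + 0.06² + 0.18² + 0.27² + 0.15² = 0.0100 + 0.0576 + 0.0036 + 0.0324 + 0.0729 + 0.0225 = 0.1990
B = 1 / 0.1990 = 5.0251

5.03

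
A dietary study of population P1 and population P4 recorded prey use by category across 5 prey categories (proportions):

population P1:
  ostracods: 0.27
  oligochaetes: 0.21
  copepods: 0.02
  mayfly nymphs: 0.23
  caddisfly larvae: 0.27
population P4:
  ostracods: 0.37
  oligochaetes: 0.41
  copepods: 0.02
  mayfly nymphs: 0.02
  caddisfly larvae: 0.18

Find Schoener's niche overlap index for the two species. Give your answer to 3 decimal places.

0.700

Σ|p₁ᵢ − p₂ᵢ| = 0.10 + 0.20 + 0.00 + 0.21 + 0.09 = 0.60
D = 1 − ½ × 0.60 = 1 − 0.300 = 0.70000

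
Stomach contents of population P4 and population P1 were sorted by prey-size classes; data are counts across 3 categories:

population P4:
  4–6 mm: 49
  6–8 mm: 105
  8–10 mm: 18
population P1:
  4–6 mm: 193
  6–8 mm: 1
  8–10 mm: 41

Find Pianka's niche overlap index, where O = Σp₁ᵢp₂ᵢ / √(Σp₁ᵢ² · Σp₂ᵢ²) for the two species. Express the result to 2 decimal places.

0.45

Proportions for population P4 (n=172): 49/172=0.2849, 105/172=0.6105, 18/172=0.1047
Proportions for population P1 (n=235): 193/235=0.8213, 1/235=0.0043, 41/235=0.1745
Σ p₁ᵢp₂ᵢ = 0.233988 + 0.002625 + 0.018270 = 0.254883
Σp_1ᵢ² = 0.2849² + 0.6105² + 0.1047² = 0.081168 + 0.372710 + 0.010962 = 0.464840
Σp_2ᵢ² = 0.8213² + 0.0043² + 0.1745² = 0.674534 + 0.000018 + 0.030450 = 0.705002
O = 0.254883 / √(0.464840 × 0.705002) = 0.254883 / 0.5724623 = 0.4452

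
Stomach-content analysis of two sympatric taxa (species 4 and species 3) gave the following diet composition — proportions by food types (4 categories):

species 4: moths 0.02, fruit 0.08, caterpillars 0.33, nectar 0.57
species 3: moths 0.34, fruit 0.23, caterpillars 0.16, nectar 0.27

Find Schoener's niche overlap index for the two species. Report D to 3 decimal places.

0.530

Σ|p₁ᵢ − p₂ᵢ| = 0.32 + 0.15 + 0.17 + 0.30 = 0.94
D = 1 − ½ × 0.94 = 1 − 0.470 = 0.53000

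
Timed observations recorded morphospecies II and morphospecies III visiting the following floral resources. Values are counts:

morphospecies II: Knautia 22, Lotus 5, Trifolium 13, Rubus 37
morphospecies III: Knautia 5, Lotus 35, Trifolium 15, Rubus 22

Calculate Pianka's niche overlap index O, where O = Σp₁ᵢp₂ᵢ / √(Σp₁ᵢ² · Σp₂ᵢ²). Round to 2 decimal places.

Proportions for morphospecies II (n=77): 22/77=0.2857, 5/77=0.0649, 13/77=0.1688, 37/77=0.4805
Proportions for morphospecies III (n=77): 5/77=0.0649, 35/77=0.4545, 15/77=0.1948, 22/77=0.2857
Σ p₁ᵢp₂ᵢ = 0.018542 + 0.029497 + 0.032882 + 0.137279 = 0.218200
Σp_1ᵢ² = 0.2857² + 0.0649² + 0.1688² + 0.4805² = 0.081624 + 0.004212 + 0.028493 + 0.230880 = 0.345209
Σp_2ᵢ² = 0.0649² + 0.4545² + 0.1948² + 0.2857² = 0.004212 + 0.206570 + 0.037947 + 0.081624 = 0.330353
O = 0.218200 / √(0.345209 × 0.330353) = 0.218200 / 0.3376993 = 0.6461

0.65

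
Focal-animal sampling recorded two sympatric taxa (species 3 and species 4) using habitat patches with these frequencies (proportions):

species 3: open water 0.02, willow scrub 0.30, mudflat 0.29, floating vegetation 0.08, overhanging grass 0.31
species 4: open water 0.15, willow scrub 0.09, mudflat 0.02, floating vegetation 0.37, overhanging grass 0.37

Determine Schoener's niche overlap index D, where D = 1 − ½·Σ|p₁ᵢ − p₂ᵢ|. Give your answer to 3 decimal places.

Σ|p₁ᵢ − p₂ᵢ| = 0.13 + 0.21 + 0.27 + 0.29 + 0.06 = 0.96
D = 1 − ½ × 0.96 = 1 − 0.480 = 0.52000

0.520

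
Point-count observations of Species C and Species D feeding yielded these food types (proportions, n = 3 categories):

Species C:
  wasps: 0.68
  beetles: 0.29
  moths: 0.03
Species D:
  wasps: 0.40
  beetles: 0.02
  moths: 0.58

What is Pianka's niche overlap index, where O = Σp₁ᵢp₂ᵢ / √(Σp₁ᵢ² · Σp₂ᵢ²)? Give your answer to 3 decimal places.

Σ p₁ᵢp₂ᵢ = 0.2720 + 0.0058 + 0.0174 = 0.2952
Σp_1ᵢ² = 0.68² + 0.29² + 0.03² = 0.4624 + 0.0841 + 0.0009 = 0.5474
Σp_2ᵢ² = 0.40² + 0.02² + 0.58² = 0.1600 + 0.0004 + 0.3364 = 0.4968
O = 0.2952 / √(0.5474 × 0.4968) = 0.2952 / 0.521487 = 0.56607

0.566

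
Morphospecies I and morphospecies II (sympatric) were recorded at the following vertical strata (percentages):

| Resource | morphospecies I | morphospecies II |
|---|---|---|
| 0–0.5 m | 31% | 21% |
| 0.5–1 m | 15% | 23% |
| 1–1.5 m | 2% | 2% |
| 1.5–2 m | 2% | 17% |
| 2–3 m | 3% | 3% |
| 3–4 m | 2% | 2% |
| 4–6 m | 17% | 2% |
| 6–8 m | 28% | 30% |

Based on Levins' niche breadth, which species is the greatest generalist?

Convert percentages to proportions (divide by 100).
Σp_Iᵢ² = 0.31² + 0.15² + 0.02² + 0.02² + 0.03² + 0.02² + 0.17² + 0.28² = 0.0961 + 0.0225 + 0.0004 + 0.0004 + 0.0009 + 0.0004 + 0.0289 + 0.0784 = 0.2280
B_I = 1 / 0.2280 = 4.3860
Σp_IIᵢ² = 0.21² + 0.23² + 0.02² + 0.17² + 0.03² + 0.02² + 0.02² + 0.30² = 0.0441 + 0.0529 + 0.0004 + 0.0289 + 0.0009 + 0.0004 + 0.0004 + 0.0900 = 0.2180
B_II = 1 / 0.2180 = 4.5872
Highest B → broadest niche (most generalist): morphospecies II (B = 4.59).

morphospecies II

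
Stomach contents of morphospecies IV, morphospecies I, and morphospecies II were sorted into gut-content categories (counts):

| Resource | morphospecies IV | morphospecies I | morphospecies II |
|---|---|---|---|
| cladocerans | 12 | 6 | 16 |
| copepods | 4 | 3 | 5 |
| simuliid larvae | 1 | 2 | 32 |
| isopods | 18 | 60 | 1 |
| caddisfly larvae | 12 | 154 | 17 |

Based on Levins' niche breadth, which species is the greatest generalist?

Proportions for morphospecies IV (n=47): 12/47=0.2553, 4/47=0.0851, 1/47=0.0213, 18/47=0.3830, 12/47=0.2553
Proportions for morphospecies I (n=225): 6/225=0.0267, 3/225=0.0133, 2/225=0.0089, 60/225=0.2667, 154/225=0.6844
Proportions for morphospecies II (n=71): 16/71=0.2254, 5/71=0.0704, 32/71=0.4507, 1/71=0.0141, 17/71=0.2394
Σp_IVᵢ² = 0.2553² + 0.0851² + 0.0213² + 0.3830² + 0.2553² = 0.065178 + 0.007242 + 0.000454 + 0.146689 + 0.065178 = 0.284741
B_IV = 1 / 0.284741 = 3.5120
Σp_Iᵢ² = 0.0267² + 0.0133² + 0.0089² + 0.2667² + 0.6844² = 0.000713 + 0.000177 + 0.000079 + 0.071129 + 0.468403 = 0.540501
B_I = 1 / 0.540501 = 1.8501
Σp_IIᵢ² = 0.2254² + 0.0704² + 0.4507² + 0.0141² + 0.2394² = 0.050805 + 0.004956 + 0.203130 + 0.000199 + 0.057312 = 0.316402
B_II = 1 / 0.316402 = 3.1605
Highest B → broadest niche (most generalist): morphospecies IV (B = 3.51).

morphospecies IV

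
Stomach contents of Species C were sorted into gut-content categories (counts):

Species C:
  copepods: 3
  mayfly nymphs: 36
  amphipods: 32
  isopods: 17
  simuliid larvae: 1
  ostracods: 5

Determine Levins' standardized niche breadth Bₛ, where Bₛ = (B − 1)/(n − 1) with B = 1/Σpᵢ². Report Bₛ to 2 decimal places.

0.47

Proportions for Species C (n=94): 3/94=0.0319, 36/94=0.3830, 32/94=0.3404, 17/94=0.1809, 1/94=0.0106, 5/94=0.0532
Σpᵢ² = 0.0319² + 0.3830² + 0.3404² + 0.1809² + 0.0106² + 0.0532² = 0.001018 + 0.146689 + 0.115872 + 0.032725 + 0.000112 + 0.002830 = 0.299246
B = 1 / 0.299246 = 3.3417
Bₛ = (B − 1)/(n − 1) = (3.3417 − 1)/(6 − 1) = 2.3417/5 = 0.4683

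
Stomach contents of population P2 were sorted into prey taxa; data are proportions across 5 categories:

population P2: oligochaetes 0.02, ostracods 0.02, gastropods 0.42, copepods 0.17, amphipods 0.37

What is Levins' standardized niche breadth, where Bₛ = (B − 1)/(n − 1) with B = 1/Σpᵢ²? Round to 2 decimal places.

0.48

Σpᵢ² = 0.02² + 0.02² + 0.42² + 0.17² + 0.37² = 0.0004 + 0.0004 + 0.1764 + 0.0289 + 0.1369 = 0.3430
B = 1 / 0.3430 = 2.9155
Bₛ = (B − 1)/(n − 1) = (2.9155 − 1)/(5 − 1) = 1.9155/4 = 0.4789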